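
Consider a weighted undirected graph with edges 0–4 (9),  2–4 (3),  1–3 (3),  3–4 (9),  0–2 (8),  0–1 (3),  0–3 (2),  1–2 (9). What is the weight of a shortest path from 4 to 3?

Checking several routes:
4→2→0→3: 3 + 8 + 2 = 13
4→0→3: 9 + 2 = 11
4→0→1→3: 9 + 3 + 3 = 15
4→2→1→3: 3 + 9 + 3 = 15
4→3: 9
Shortest: 9.

9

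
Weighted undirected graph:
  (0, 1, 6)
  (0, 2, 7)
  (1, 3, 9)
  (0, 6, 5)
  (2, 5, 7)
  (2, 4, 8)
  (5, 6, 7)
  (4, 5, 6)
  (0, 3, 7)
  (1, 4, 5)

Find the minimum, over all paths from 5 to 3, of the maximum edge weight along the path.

Checking several routes:
5 - 4 - 2 - 0 - 3: max(6, 8, 7, 7) = 8
5 - 6 - 0 - 3: max(7, 5, 7) = 7
5 - 2 - 0 - 3: max(7, 7, 7) = 7
5 - 4 - 1 - 0 - 3: max(6, 5, 6, 7) = 7
Smallest bottleneck: 7.

7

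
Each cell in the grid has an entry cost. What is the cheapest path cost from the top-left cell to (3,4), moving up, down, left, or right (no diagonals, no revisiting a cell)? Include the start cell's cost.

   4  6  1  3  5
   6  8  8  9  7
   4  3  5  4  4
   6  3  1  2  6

Cheapest: r0c0 -> r1c0 -> r2c0 -> r2c1 -> r3c1 -> r3c2 -> r3c3 -> r3c4
  4 + 6 + 4 + 3 + 3 + 1 + 2 + 6 = 29

29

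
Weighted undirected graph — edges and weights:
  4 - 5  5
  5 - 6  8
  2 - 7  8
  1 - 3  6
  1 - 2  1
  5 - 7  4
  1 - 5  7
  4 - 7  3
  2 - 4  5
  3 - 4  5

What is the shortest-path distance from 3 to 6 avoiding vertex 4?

Routes from 3 to 6 avoiding 4:
3→1→2→7→5→6: 6 + 1 + 8 + 4 + 8 = 27
3→1→5→6: 6 + 7 + 8 = 21
The minimum is 21.

21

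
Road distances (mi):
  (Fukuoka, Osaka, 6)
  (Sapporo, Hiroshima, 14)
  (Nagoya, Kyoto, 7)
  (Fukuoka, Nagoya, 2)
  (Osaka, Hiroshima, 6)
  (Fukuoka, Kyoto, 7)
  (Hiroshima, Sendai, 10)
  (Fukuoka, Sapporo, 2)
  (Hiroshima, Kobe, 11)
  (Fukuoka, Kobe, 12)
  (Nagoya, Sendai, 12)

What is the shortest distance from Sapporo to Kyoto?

Some routes from Sapporo to Kyoto:
Sapporo→Fukuoka→Nagoya→Kyoto: 2 + 2 + 7 = 11
Sapporo→Hiroshima→Osaka→Fukuoka→Kyoto: 14 + 6 + 6 + 7 = 33
Sapporo→Fukuoka→Kyoto: 2 + 7 = 9
The minimum is 9 mi.

9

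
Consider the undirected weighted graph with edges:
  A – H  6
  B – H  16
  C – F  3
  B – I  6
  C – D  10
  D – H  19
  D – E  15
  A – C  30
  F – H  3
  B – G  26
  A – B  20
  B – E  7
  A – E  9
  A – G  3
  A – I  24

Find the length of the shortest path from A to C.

12

A few of the A→C routes:
A → B → H → F → C: 20 + 16 + 3 + 3 = 42
A → H → D → C: 6 + 19 + 10 = 35
A → H → F → C: 6 + 3 + 3 = 12
A → E → B → H → F → C: 9 + 7 + 16 + 3 + 3 = 38
A → C: 30
A → E → D → C: 9 + 15 + 10 = 34
The minimum is 12.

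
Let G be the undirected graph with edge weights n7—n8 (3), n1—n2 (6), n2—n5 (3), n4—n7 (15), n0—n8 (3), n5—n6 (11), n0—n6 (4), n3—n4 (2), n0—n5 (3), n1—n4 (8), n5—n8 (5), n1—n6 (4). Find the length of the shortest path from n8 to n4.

Some routes from n8 to n4:
n8 -> n5 -> n2 -> n1 -> n4: 5 + 3 + 6 + 8 = 22
n8 -> n7 -> n4: 3 + 15 = 18
n8 -> n0 -> n6 -> n1 -> n4: 3 + 4 + 4 + 8 = 19
Best route has total 18.

18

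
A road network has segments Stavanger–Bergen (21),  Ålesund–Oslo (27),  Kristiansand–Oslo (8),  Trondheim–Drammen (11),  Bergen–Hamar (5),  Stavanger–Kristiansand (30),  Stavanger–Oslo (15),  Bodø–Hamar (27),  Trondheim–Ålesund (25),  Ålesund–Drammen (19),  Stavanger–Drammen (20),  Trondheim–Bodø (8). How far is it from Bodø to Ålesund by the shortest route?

A few of the Bodø→Ålesund routes:
Bodø→Trondheim→Drammen→Stavanger→Oslo→Ålesund: 8 + 11 + 20 + 15 + 27 = 81
Bodø→Trondheim→Drammen→Ålesund: 8 + 11 + 19 = 38
Bodø→Trondheim→Ålesund: 8 + 25 = 33
The minimum is 33 km.

33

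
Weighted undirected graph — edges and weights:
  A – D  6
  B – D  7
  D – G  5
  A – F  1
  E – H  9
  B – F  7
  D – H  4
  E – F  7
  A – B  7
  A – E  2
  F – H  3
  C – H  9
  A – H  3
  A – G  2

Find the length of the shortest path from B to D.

Some routes from B to D:
B - A - D: 7 + 6 = 13
B - A - G - D: 7 + 2 + 5 = 14
B - F - H - D: 7 + 3 + 4 = 14
B - F - A - D: 7 + 1 + 6 = 14
B - D: 7
The minimum is 7.

7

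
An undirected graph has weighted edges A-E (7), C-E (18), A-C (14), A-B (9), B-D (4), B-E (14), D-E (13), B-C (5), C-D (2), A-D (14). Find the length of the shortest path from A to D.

Checking several routes:
A - C - B - D: 14 + 5 + 4 = 23
A - C - D: 14 + 2 = 16
A - D: 14
A - B - C - D: 9 + 5 + 2 = 16
A - E - D: 7 + 13 = 20
A - B - D: 9 + 4 = 13
Best route has total 13.

13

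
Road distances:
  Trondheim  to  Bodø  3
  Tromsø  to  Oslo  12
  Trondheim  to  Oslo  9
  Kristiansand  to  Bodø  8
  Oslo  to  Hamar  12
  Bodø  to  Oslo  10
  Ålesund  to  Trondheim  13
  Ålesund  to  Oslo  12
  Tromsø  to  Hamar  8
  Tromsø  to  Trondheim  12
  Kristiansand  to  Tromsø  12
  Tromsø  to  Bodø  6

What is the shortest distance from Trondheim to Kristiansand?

11

Some routes from Trondheim to Kristiansand:
Trondheim-Bodø-Tromsø-Kristiansand: 3 + 6 + 12 = 21
Trondheim-Tromsø-Kristiansand: 12 + 12 = 24
Trondheim-Oslo-Tromsø-Kristiansand: 9 + 12 + 12 = 33
Trondheim-Oslo-Bodø-Kristiansand: 9 + 10 + 8 = 27
Trondheim-Tromsø-Bodø-Kristiansand: 12 + 6 + 8 = 26
Trondheim-Bodø-Kristiansand: 3 + 8 = 11
Shortest: 11.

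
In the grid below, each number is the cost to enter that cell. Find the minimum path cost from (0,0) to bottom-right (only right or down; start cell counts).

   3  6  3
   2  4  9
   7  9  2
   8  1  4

23

One optimal route is [0,0] → [1,0] → [1,1] → [2,1] → [3,1] → [3,2].
Its cost is 3 + 2 + 4 + 9 + 1 + 4 = 23.
For comparison, the top-then-right route costs 27.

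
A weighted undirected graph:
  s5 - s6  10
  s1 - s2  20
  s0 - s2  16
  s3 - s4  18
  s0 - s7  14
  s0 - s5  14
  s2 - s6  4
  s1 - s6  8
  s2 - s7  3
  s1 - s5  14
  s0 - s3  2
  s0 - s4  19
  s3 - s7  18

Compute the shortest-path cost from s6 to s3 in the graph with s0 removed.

25

Routes from s6 to s3 avoiding s0:
s6→s5→s1→s2→s7→s3: 10 + 14 + 20 + 3 + 18 = 65
s6→s2→s7→s3: 4 + 3 + 18 = 25
s6→s1→s2→s7→s3: 8 + 20 + 3 + 18 = 49
The minimum is 25.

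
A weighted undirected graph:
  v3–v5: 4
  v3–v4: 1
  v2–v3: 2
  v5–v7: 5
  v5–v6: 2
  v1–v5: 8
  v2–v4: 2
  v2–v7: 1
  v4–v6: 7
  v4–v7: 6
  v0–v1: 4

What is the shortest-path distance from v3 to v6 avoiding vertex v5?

Routes from v3 to v6 avoiding v5:
v3→v2→v4→v6: 2 + 2 + 7 = 11
v3→v2→v7→v4→v6: 2 + 1 + 6 + 7 = 16
v3→v4→v6: 1 + 7 = 8
Best route has total 8.

8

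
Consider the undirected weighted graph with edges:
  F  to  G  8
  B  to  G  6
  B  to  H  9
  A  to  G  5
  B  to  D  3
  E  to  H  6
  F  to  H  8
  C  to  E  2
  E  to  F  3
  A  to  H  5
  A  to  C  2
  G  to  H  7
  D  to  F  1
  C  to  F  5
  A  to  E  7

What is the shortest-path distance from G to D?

9

A few of the G→D routes:
G → B → D: 6 + 3 = 9
G → F → D: 8 + 1 = 9
G → A → C → E → F → D: 5 + 2 + 2 + 3 + 1 = 13
Best route has total 9.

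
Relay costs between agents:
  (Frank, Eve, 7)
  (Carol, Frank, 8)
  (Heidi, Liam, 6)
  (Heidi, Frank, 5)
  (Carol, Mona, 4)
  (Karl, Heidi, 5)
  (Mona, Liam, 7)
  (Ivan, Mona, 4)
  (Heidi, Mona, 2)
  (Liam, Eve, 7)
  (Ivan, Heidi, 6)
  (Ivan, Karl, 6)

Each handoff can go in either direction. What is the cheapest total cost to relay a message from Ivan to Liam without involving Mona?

Checking several routes:
Ivan-Heidi-Liam: 6 + 6 = 12
Ivan-Heidi-Frank-Eve-Liam: 6 + 5 + 7 + 7 = 25
Ivan-Karl-Heidi-Liam: 6 + 5 + 6 = 17
The minimum is 12.

12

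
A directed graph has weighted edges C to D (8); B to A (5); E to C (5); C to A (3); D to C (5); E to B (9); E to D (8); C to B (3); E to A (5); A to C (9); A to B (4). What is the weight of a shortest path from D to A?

Paths from D to A:
D - C - B - A: 5 + 3 + 5 = 13
D - C - A: 5 + 3 = 8
Best route has total 8.

8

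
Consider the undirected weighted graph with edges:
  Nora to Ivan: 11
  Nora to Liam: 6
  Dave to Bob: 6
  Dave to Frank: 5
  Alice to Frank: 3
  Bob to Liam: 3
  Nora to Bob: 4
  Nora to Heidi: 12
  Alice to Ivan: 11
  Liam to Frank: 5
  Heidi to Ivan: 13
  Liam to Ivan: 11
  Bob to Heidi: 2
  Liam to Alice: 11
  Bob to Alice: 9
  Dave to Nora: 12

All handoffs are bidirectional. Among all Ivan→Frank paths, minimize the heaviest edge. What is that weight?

A few of the Ivan→Frank routes:
Ivan-Alice-Bob-Nora-Liam-Frank: max(11, 9, 4, 6, 5) = 11
Ivan-Alice-Frank: max(11, 3) = 11
Ivan-Alice-Bob-Liam-Frank: max(11, 9, 3, 5) = 11
Ivan-Alice-Bob-Dave-Frank: max(11, 9, 6, 5) = 11
Best route has worst link 11.

11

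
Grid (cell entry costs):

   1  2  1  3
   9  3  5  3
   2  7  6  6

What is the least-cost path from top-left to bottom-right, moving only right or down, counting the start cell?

16

Best path: [0,0] [0,1] [0,2] [0,3] [1,3] [2,3]
Cost: 1 + 2 + 1 + 3 + 3 + 6 = 16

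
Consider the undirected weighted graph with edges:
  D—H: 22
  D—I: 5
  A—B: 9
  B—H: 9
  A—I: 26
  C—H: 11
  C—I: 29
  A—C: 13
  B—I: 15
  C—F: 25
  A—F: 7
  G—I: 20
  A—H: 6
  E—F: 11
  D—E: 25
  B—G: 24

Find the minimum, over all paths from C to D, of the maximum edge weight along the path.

Some routes from C to D:
C → A → B → I → D: max(13, 9, 15, 5) = 15
C → A → H → B → I → D: max(13, 6, 9, 15, 5) = 15
C → A → H → D: max(13, 6, 22) = 22
C → H → A → B → I → D: max(11, 6, 9, 15, 5) = 15
C → A → B → H → D: max(13, 9, 9, 22) = 22
C → H → B → I → D: max(11, 9, 15, 5) = 15
Best route has worst link 15.

15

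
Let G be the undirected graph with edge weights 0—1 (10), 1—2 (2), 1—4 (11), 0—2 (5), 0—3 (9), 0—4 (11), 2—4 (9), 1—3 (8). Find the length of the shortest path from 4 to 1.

11

Checking several routes:
4→0→2→1: 11 + 5 + 2 = 18
4→0→1: 11 + 10 = 21
4→2→1: 9 + 2 = 11
4→1: 11
4→2→0→1: 9 + 5 + 10 = 24
Shortest: 11.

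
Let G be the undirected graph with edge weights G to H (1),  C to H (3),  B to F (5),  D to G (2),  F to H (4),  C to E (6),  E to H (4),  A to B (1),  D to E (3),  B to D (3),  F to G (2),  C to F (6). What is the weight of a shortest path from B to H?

A few of the B→H routes:
B→D→G→H: 3 + 2 + 1 = 6
B→F→H: 5 + 4 = 9
B→F→G→H: 5 + 2 + 1 = 8
Shortest: 6.

6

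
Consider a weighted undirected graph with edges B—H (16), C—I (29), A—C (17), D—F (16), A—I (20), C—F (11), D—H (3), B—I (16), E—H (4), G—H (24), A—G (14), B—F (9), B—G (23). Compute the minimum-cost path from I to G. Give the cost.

34

Some routes from I to G:
I-C-A-G: 29 + 17 + 14 = 60
I-B-H-G: 16 + 16 + 24 = 56
I-B-G: 16 + 23 = 39
I-A-G: 20 + 14 = 34
Best route has total 34.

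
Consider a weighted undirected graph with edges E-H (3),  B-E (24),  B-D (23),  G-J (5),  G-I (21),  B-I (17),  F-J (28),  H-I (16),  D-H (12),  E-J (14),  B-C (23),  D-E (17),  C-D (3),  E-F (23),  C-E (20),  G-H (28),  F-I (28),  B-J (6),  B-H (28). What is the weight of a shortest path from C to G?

34

Checking several routes:
C -> B -> J -> G: 23 + 6 + 5 = 34
C -> D -> B -> J -> G: 3 + 23 + 6 + 5 = 37
C -> D -> E -> J -> G: 3 + 17 + 14 + 5 = 39
C -> D -> H -> E -> J -> G: 3 + 12 + 3 + 14 + 5 = 37
The minimum is 34.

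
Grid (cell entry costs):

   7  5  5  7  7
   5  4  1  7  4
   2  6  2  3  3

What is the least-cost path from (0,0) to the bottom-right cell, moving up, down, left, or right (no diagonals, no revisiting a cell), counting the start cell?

25

Cheapest: [0,0] → [0,1] → [1,1] → [1,2] → [2,2] → [2,3] → [2,4]
  7 + 5 + 4 + 1 + 2 + 3 + 3 = 25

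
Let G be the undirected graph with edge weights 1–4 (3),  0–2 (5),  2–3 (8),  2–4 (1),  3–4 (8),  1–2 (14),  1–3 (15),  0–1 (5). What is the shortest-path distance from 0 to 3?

13

Comparing a few candidate routes:
0 - 2 - 3: 5 + 8 = 13
0 - 2 - 4 - 3: 5 + 1 + 8 = 14
0 - 1 - 4 - 3: 5 + 3 + 8 = 16
Best route has total 13.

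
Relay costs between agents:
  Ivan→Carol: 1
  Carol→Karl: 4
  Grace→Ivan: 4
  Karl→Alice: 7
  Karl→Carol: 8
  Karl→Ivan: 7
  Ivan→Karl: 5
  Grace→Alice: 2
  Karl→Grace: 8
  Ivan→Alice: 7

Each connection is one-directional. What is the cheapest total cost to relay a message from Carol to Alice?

Comparing a few candidate routes:
Carol → Karl → Ivan → Alice: 4 + 7 + 7 = 18
Carol → Karl → Grace → Alice: 4 + 8 + 2 = 14
Carol → Karl → Alice: 4 + 7 = 11
The minimum is 11.

11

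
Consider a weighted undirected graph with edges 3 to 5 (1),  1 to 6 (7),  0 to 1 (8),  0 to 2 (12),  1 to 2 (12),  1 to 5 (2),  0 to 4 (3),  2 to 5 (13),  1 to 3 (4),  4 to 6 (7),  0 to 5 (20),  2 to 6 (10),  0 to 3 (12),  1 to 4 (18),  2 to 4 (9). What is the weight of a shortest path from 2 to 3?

A few of the 2→3 routes:
2 -> 5 -> 3: 13 + 1 = 14
2 -> 1 -> 3: 12 + 4 = 16
2 -> 5 -> 1 -> 3: 13 + 2 + 4 = 19
2 -> 6 -> 1 -> 5 -> 3: 10 + 7 + 2 + 1 = 20
2 -> 1 -> 5 -> 3: 12 + 2 + 1 = 15
The minimum is 14.

14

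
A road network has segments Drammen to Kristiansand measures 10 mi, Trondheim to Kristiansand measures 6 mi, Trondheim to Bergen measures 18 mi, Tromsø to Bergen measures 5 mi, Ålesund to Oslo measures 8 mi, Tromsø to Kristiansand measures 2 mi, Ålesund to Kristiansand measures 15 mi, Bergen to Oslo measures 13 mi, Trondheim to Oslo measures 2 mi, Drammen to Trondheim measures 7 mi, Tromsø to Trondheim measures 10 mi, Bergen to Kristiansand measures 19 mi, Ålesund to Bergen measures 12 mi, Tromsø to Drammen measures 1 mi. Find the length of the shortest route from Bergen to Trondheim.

13

Some routes from Bergen to Trondheim:
Bergen -> Tromsø -> Drammen -> Trondheim: 5 + 1 + 7 = 13
Bergen -> Oslo -> Trondheim: 13 + 2 = 15
Bergen -> Tromsø -> Drammen -> Kristiansand -> Trondheim: 5 + 1 + 10 + 6 = 22
Bergen -> Tromsø -> Kristiansand -> Trondheim: 5 + 2 + 6 = 13
Bergen -> Trondheim: 18
Bergen -> Tromsø -> Trondheim: 5 + 10 = 15
Best route has total 13 mi.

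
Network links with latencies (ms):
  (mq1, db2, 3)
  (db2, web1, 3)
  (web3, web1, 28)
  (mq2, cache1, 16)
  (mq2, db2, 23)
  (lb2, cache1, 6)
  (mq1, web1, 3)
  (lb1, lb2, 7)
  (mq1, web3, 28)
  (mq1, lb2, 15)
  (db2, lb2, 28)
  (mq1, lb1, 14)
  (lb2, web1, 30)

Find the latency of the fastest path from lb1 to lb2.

7

Comparing a few candidate routes:
lb1 -> mq1 -> db2 -> lb2: 14 + 3 + 28 = 45
lb1 -> lb2: 7
lb1 -> mq1 -> lb2: 14 + 15 = 29
Best route has total 7 ms.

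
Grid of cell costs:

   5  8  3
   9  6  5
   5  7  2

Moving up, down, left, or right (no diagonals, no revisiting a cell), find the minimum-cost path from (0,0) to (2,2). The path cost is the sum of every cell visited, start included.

23

Cheapest: (0,0) → (0,1) → (0,2) → (1,2) → (2,2)
  5 + 8 + 3 + 5 + 2 = 23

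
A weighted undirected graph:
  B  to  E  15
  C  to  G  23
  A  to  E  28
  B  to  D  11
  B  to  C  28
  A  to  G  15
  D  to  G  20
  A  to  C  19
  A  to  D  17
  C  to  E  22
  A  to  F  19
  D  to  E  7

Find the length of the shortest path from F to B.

A few of the F→B routes:
F→A→D→B: 19 + 17 + 11 = 47
F→A→E→B: 19 + 28 + 15 = 62
F→A→E→D→B: 19 + 28 + 7 + 11 = 65
F→A→D→E→B: 19 + 17 + 7 + 15 = 58
Best route has total 47.

47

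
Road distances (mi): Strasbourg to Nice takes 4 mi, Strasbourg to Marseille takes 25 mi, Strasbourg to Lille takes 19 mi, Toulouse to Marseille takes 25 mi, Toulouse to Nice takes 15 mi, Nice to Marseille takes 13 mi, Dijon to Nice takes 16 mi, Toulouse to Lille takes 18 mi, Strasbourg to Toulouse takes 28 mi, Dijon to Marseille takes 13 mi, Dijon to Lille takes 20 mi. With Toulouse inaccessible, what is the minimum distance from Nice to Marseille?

Candidate routes:
Nice -> Strasbourg -> Lille -> Dijon -> Marseille: 4 + 19 + 20 + 13 = 56
Nice -> Marseille: 13
Nice -> Dijon -> Marseille: 16 + 13 = 29
Nice -> Strasbourg -> Marseille: 4 + 25 = 29
Nice -> Dijon -> Lille -> Strasbourg -> Marseille: 16 + 20 + 19 + 25 = 80
Shortest: 13 mi.

13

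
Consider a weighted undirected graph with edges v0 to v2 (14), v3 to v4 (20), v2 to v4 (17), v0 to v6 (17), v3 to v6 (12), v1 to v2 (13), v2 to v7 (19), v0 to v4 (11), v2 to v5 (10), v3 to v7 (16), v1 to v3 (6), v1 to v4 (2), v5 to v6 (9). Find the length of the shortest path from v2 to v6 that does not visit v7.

Checking several routes:
v2 -> v5 -> v6: 10 + 9 = 19
v2 -> v1 -> v3 -> v6: 13 + 6 + 12 = 31
v2 -> v4 -> v1 -> v3 -> v6: 17 + 2 + 6 + 12 = 37
v2 -> v1 -> v4 -> v0 -> v6: 13 + 2 + 11 + 17 = 43
v2 -> v0 -> v6: 14 + 17 = 31
The minimum is 19.

19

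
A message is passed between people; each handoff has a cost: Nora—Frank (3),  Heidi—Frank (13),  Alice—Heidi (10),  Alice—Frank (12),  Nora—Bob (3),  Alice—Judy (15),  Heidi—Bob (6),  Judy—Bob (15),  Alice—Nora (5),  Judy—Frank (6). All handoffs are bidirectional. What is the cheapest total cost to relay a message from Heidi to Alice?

A few of the Heidi→Alice routes:
Heidi→Bob→Nora→Frank→Alice: 6 + 3 + 3 + 12 = 24
Heidi→Bob→Nora→Alice: 6 + 3 + 5 = 14
Heidi→Frank→Alice: 13 + 12 = 25
Heidi→Alice: 10
Heidi→Frank→Nora→Alice: 13 + 3 + 5 = 21
Shortest: 10.

10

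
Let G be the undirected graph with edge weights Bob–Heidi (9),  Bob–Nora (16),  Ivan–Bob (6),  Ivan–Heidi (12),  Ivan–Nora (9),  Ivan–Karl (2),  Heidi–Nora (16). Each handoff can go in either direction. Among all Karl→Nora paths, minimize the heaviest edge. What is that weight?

A few of the Karl→Nora routes:
Karl - Ivan - Bob - Nora: max(2, 6, 16) = 16
Karl - Ivan - Heidi - Nora: max(2, 12, 16) = 16
Karl - Ivan - Nora: max(2, 9) = 9
Karl - Ivan - Heidi - Bob - Nora: max(2, 12, 9, 16) = 16
The minimum achievable maximum is 9.

9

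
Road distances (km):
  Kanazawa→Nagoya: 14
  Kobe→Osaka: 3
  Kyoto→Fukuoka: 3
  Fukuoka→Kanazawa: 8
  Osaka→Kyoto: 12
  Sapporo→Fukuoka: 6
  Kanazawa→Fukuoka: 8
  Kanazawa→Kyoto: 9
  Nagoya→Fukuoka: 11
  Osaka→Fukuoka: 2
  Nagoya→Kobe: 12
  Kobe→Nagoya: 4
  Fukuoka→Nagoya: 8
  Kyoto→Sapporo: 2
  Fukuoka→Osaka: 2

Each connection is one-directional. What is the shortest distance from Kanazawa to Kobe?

26

Candidate routes:
Kanazawa-Kyoto-Fukuoka-Nagoya-Kobe: 9 + 3 + 8 + 12 = 32
Kanazawa-Kyoto-Sapporo-Fukuoka-Nagoya-Kobe: 9 + 2 + 6 + 8 + 12 = 37
Kanazawa-Nagoya-Kobe: 14 + 12 = 26
Kanazawa-Fukuoka-Nagoya-Kobe: 8 + 8 + 12 = 28
The minimum is 26 km.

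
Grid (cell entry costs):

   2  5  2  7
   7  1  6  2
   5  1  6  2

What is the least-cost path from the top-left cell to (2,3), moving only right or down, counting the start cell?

17

Take [0,0] [0,1] [1,1] [2,1] [2,2] [2,3] for a total of 2 + 5 + 1 + 1 + 6 + 2 = 17.
For comparison, the top-then-right route costs 20.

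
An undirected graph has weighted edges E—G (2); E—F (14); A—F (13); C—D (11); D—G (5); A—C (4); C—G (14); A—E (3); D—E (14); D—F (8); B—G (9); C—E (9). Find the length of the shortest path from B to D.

Some routes from B to D:
B -> G -> D: 9 + 5 = 14
B -> G -> E -> A -> C -> D: 9 + 2 + 3 + 4 + 11 = 29
B -> G -> E -> D: 9 + 2 + 14 = 25
B -> G -> E -> C -> D: 9 + 2 + 9 + 11 = 31
B -> G -> E -> F -> D: 9 + 2 + 14 + 8 = 33
B -> G -> C -> D: 9 + 14 + 11 = 34
Shortest: 14.

14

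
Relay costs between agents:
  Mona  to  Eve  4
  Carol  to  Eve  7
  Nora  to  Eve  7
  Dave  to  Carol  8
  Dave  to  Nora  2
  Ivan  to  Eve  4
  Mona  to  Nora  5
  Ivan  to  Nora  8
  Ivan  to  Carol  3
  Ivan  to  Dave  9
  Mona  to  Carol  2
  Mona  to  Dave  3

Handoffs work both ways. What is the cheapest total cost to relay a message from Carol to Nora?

Comparing a few candidate routes:
Carol -> Dave -> Nora: 8 + 2 = 10
Carol -> Mona -> Dave -> Nora: 2 + 3 + 2 = 7
Carol -> Mona -> Nora: 2 + 5 = 7
Best route has total 7.

7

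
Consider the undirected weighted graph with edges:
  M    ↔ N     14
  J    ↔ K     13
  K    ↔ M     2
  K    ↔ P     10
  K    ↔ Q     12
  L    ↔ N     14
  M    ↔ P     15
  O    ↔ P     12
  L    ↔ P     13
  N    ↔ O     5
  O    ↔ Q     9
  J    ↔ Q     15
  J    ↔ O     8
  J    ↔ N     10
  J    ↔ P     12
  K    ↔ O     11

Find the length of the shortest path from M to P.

Checking several routes:
M -> K -> J -> P: 2 + 13 + 12 = 27
M -> K -> O -> P: 2 + 11 + 12 = 25
M -> K -> P: 2 + 10 = 12
M -> P: 15
The minimum is 12.

12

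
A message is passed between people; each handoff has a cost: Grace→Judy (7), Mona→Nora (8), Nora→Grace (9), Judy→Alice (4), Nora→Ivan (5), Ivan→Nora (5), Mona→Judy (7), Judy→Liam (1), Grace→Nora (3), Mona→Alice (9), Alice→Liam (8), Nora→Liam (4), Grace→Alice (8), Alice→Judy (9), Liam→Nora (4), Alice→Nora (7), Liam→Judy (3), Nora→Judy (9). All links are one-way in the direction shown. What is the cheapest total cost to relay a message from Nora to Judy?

7

Routes from Nora to Judy:
Nora -> Liam -> Judy: 4 + 3 = 7
Nora -> Grace -> Alice -> Liam -> Judy: 9 + 8 + 8 + 3 = 28
Nora -> Grace -> Judy: 9 + 7 = 16
Nora -> Judy: 9
Nora -> Grace -> Alice -> Judy: 9 + 8 + 9 = 26
Shortest: 7.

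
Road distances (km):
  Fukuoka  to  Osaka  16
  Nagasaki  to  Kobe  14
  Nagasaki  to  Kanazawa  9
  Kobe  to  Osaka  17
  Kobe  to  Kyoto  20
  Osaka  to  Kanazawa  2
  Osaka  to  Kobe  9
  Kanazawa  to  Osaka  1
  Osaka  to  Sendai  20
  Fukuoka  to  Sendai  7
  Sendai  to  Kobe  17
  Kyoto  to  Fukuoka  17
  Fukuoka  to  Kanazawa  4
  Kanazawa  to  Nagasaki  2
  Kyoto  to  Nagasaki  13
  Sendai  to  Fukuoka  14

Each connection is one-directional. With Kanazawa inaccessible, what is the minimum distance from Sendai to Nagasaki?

50

Candidate routes:
Sendai → Fukuoka → Osaka → Kobe → Kyoto → Nagasaki: 14 + 16 + 9 + 20 + 13 = 72
Sendai → Kobe → Kyoto → Nagasaki: 17 + 20 + 13 = 50
Best route has total 50 km.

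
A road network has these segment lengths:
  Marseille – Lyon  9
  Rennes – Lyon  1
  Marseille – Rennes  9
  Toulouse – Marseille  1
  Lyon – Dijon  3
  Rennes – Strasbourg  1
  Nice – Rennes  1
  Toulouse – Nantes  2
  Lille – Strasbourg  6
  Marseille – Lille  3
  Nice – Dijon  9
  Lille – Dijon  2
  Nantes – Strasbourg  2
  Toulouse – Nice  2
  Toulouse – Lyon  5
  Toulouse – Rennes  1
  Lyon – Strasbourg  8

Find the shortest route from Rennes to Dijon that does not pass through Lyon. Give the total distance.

Checking several routes:
Rennes → Nice → Dijon: 1 + 9 = 10
Rennes → Toulouse → Nice → Dijon: 1 + 2 + 9 = 12
Rennes → Strasbourg → Nantes → Toulouse → Marseille → Lille → Dijon: 1 + 2 + 2 + 1 + 3 + 2 = 11
Rennes → Strasbourg → Lille → Dijon: 1 + 6 + 2 = 9
Rennes → Toulouse → Marseille → Lille → Dijon: 1 + 1 + 3 + 2 = 7
Rennes → Nice → Toulouse → Marseille → Lille → Dijon: 1 + 2 + 1 + 3 + 2 = 9
Shortest: 7.

7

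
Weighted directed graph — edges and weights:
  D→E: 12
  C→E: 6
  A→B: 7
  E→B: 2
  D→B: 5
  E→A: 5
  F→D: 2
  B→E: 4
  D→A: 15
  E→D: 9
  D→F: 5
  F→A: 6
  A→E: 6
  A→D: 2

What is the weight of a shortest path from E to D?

Routes from E to D:
E-D: 9
E-A-D: 5 + 2 = 7
Shortest: 7.

7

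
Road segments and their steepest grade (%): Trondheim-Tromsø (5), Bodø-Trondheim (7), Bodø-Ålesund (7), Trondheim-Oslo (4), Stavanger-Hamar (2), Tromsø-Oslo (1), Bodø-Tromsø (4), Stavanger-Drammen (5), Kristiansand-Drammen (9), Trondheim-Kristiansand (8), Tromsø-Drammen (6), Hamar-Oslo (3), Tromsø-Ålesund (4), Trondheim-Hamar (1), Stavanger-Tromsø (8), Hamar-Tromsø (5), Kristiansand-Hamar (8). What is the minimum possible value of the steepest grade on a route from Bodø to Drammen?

A few of the Bodø→Drammen routes:
Bodø→Tromsø→Trondheim→Hamar→Stavanger→Drammen: max(4, 5, 1, 2, 5) = 5
Bodø→Tromsø→Oslo→Trondheim→Hamar→Stavanger→Drammen: max(4, 1, 4, 1, 2, 5) = 5
Bodø→Tromsø→Trondheim→Oslo→Hamar→Stavanger→Drammen: max(4, 5, 4, 3, 2, 5) = 5
Bodø→Tromsø→Hamar→Stavanger→Drammen: max(4, 5, 2, 5) = 5
Best route has worst link 5%.

5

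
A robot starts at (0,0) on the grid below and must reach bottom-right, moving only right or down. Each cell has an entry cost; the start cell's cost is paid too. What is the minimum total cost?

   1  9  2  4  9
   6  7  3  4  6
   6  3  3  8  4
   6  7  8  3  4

33

Take [0,0] → [0,1] → [0,2] → [1,2] → [1,3] → [1,4] → [2,4] → [3,4] for a total of 1 + 9 + 2 + 3 + 4 + 6 + 4 + 4 = 33.
For comparison, the top-then-right route costs 39.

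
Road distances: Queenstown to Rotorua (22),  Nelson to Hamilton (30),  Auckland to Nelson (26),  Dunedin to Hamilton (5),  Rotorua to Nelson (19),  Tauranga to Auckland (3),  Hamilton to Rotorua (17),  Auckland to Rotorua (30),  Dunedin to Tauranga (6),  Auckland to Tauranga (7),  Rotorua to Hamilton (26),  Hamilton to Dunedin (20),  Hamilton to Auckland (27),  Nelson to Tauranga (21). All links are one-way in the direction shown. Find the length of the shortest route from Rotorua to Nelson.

19

Routes from Rotorua to Nelson:
Rotorua → Nelson: 19
Rotorua → Hamilton → Dunedin → Tauranga → Auckland → Nelson: 26 + 20 + 6 + 3 + 26 = 81
Rotorua → Hamilton → Auckland → Nelson: 26 + 27 + 26 = 79
Best route has total 19.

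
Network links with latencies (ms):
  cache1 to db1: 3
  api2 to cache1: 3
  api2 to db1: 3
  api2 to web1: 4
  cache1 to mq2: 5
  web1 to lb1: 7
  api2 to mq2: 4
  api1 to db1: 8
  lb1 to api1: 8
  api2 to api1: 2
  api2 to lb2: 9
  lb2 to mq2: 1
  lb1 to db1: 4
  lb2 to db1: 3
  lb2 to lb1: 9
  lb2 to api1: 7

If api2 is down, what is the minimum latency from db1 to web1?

11

Checking several routes:
db1 -> lb1 -> web1: 4 + 7 = 11
db1 -> cache1 -> mq2 -> lb2 -> lb1 -> web1: 3 + 5 + 1 + 9 + 7 = 25
db1 -> api1 -> lb1 -> web1: 8 + 8 + 7 = 23
db1 -> lb2 -> lb1 -> web1: 3 + 9 + 7 = 19
db1 -> lb2 -> api1 -> lb1 -> web1: 3 + 7 + 8 + 7 = 25
Best route has total 11 ms.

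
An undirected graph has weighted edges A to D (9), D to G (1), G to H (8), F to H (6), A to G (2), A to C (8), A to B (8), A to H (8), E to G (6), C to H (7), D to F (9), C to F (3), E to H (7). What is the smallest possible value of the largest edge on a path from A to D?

2

Comparing a few candidate routes:
A→C→F→H→G→D: max(8, 3, 6, 8, 1) = 8
A→C→F→H→E→G→D: max(8, 3, 6, 7, 6, 1) = 8
A→C→H→G→D: max(8, 7, 8, 1) = 8
A→G→D: max(2, 1) = 2
Best route has worst link 2.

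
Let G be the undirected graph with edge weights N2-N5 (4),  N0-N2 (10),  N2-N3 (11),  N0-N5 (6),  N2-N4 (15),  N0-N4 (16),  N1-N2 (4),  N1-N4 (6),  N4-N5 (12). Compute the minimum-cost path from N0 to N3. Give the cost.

21

Comparing a few candidate routes:
N0 - N4 - N1 - N2 - N3: 16 + 6 + 4 + 11 = 37
N0 - N5 - N2 - N3: 6 + 4 + 11 = 21
N0 - N2 - N3: 10 + 11 = 21
N0 - N5 - N4 - N1 - N2 - N3: 6 + 12 + 6 + 4 + 11 = 39
Shortest: 21.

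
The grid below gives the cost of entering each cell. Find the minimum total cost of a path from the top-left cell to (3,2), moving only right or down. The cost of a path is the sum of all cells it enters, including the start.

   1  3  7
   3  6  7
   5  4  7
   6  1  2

16

Best path: (0,0) -> (1,0) -> (2,0) -> (2,1) -> (3,1) -> (3,2)
Cost: 1 + 3 + 5 + 4 + 1 + 2 = 16
For comparison, the top-then-right route costs 27.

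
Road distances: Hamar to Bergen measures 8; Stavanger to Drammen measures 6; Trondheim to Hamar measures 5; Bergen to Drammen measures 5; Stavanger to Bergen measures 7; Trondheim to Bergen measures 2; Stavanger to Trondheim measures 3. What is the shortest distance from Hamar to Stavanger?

8

Some routes from Hamar to Stavanger:
Hamar→Trondheim→Stavanger: 5 + 3 = 8
Hamar→Trondheim→Bergen→Drammen→Stavanger: 5 + 2 + 5 + 6 = 18
Hamar→Bergen→Stavanger: 8 + 7 = 15
Hamar→Bergen→Trondheim→Stavanger: 8 + 2 + 3 = 13
Hamar→Trondheim→Bergen→Stavanger: 5 + 2 + 7 = 14
Shortest: 8.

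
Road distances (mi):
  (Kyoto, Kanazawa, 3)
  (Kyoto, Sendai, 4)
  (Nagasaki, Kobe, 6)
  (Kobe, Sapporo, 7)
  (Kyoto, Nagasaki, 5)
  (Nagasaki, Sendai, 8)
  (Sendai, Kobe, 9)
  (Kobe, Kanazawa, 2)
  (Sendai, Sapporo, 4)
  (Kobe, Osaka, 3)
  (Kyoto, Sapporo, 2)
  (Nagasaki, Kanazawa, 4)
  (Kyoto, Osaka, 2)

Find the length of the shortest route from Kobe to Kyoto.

A few of the Kobe→Kyoto routes:
Kobe -> Kanazawa -> Kyoto: 2 + 3 = 5
Kobe -> Sapporo -> Kyoto: 7 + 2 = 9
Kobe -> Osaka -> Kyoto: 3 + 2 = 5
Best route has total 5 mi.

5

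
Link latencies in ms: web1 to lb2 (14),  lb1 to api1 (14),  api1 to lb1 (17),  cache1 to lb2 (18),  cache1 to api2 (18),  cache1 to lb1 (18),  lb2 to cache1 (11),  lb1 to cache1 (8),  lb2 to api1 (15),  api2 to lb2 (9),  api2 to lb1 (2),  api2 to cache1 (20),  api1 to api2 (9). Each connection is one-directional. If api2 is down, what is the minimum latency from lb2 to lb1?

Routes from lb2 to lb1 avoiding api2:
lb2-cache1-lb1: 11 + 18 = 29
lb2-api1-lb1: 15 + 17 = 32
Shortest: 29 ms.

29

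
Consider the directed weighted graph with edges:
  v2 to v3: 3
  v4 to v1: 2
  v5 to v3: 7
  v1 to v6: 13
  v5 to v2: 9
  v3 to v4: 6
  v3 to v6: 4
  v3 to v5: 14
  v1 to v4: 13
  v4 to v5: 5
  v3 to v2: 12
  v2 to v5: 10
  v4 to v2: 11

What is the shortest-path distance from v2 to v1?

11

Routes from v2 to v1:
v2 → v3 → v4 → v1: 3 + 6 + 2 = 11
v2 → v5 → v3 → v4 → v1: 10 + 7 + 6 + 2 = 25
Shortest: 11.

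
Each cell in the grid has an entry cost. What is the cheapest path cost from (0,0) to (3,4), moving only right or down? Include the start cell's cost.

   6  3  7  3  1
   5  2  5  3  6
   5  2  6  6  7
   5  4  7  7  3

34

One optimal route is [0,0] → [0,1] → [1,1] → [2,1] → [3,1] → [3,2] → [3,3] → [3,4].
Its cost is 6 + 3 + 2 + 2 + 4 + 7 + 7 + 3 = 34.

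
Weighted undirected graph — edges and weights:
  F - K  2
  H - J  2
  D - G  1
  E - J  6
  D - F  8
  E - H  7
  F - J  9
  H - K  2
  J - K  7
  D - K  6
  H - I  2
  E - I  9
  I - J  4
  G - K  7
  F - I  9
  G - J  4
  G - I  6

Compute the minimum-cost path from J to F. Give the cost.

Comparing a few candidate routes:
J→F: 9
J→H→K→F: 2 + 2 + 2 = 6
J→K→F: 7 + 2 = 9
J→I→H→K→F: 4 + 2 + 2 + 2 = 10
Shortest: 6.

6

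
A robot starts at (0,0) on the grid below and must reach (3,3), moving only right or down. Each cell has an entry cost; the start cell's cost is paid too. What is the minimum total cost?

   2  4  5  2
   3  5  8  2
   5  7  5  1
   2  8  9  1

17

Cheapest: (0,0) (0,1) (0,2) (0,3) (1,3) (2,3) (3,3)
  2 + 4 + 5 + 2 + 2 + 1 + 1 = 17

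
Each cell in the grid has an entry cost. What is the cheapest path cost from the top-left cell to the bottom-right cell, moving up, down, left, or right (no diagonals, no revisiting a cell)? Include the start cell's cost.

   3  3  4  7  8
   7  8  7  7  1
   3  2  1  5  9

30

Cheapest: [0,0] -> [1,0] -> [2,0] -> [2,1] -> [2,2] -> [2,3] -> [2,4]
  3 + 7 + 3 + 2 + 1 + 5 + 9 = 30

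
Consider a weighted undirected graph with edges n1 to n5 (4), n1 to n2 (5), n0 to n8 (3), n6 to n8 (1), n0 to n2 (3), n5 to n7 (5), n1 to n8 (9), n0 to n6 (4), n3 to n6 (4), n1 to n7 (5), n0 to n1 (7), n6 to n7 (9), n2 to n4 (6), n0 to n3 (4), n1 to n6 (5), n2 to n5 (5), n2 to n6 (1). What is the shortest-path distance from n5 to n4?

Checking several routes:
n5-n7-n6-n2-n4: 5 + 9 + 1 + 6 = 21
n5-n7-n1-n2-n4: 5 + 5 + 5 + 6 = 21
n5-n1-n6-n2-n4: 4 + 5 + 1 + 6 = 16
n5-n1-n2-n4: 4 + 5 + 6 = 15
n5-n1-n0-n2-n4: 4 + 7 + 3 + 6 = 20
n5-n2-n4: 5 + 6 = 11
Best route has total 11.

11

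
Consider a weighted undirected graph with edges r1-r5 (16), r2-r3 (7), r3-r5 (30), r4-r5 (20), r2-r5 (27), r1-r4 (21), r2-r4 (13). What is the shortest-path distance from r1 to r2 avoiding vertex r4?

Candidate routes:
r1→r5→r3→r2: 16 + 30 + 7 = 53
r1→r5→r2: 16 + 27 = 43
The minimum is 43.

43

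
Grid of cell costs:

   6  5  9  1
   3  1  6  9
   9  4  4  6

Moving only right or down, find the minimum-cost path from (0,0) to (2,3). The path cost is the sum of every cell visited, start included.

24

Best path: [0,0] → [1,0] → [1,1] → [2,1] → [2,2] → [2,3]
Cost: 6 + 3 + 1 + 4 + 4 + 6 = 24
For comparison, the top-then-right route costs 36.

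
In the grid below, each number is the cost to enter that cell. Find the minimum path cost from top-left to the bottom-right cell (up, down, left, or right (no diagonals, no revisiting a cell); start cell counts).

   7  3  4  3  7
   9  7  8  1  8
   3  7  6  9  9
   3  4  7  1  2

30

Best path: [0,0] -> [0,1] -> [0,2] -> [0,3] -> [1,3] -> [2,3] -> [3,3] -> [3,4]
Cost: 7 + 3 + 4 + 3 + 1 + 9 + 1 + 2 = 30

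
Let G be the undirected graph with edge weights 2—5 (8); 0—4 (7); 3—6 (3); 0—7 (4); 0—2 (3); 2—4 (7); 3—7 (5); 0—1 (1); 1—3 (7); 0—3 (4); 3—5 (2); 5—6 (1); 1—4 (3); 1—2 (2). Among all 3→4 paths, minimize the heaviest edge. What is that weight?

4

A few of the 3→4 routes:
3 → 0 → 1 → 4: max(4, 1, 3) = 4
3 → 0 → 2 → 4: max(4, 3, 7) = 7
3 → 7 → 0 → 2 → 1 → 4: max(5, 4, 3, 2, 3) = 5
3 → 7 → 0 → 1 → 4: max(5, 4, 1, 3) = 5
3 → 0 → 2 → 1 → 4: max(4, 3, 2, 3) = 4
The minimum achievable maximum is 4.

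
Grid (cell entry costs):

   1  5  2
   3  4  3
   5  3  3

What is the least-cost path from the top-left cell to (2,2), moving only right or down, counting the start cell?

Cheapest: (0,0) → (0,1) → (0,2) → (1,2) → (2,2)
  1 + 5 + 2 + 3 + 3 = 14

14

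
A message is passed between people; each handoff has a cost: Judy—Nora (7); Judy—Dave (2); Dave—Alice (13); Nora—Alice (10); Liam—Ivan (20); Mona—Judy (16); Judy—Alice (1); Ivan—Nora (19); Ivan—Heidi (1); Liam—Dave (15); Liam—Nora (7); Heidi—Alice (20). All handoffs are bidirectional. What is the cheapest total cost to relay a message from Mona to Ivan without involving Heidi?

42

Some routes from Mona to Ivan avoiding Heidi:
Mona-Judy-Alice-Nora-Liam-Ivan: 16 + 1 + 10 + 7 + 20 = 54
Mona-Judy-Alice-Nora-Ivan: 16 + 1 + 10 + 19 = 46
Mona-Judy-Nora-Ivan: 16 + 7 + 19 = 42
Mona-Judy-Nora-Liam-Ivan: 16 + 7 + 7 + 20 = 50
Mona-Judy-Dave-Liam-Ivan: 16 + 2 + 15 + 20 = 53
Best route has total 42.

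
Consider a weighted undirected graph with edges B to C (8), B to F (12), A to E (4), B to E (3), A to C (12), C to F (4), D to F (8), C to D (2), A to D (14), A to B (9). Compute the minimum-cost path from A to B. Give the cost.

Comparing a few candidate routes:
A -> D -> C -> B: 14 + 2 + 8 = 24
A -> C -> B: 12 + 8 = 20
A -> E -> B: 4 + 3 = 7
A -> B: 9
The minimum is 7.

7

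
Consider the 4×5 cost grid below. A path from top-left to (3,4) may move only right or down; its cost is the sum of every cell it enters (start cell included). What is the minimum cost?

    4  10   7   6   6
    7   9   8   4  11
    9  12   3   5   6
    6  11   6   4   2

Take [0,0] → [0,1] → [0,2] → [0,3] → [1,3] → [2,3] → [3,3] → [3,4] for a total of 4 + 10 + 7 + 6 + 4 + 5 + 4 + 2 = 42.
(Top row then right column would cost 52.)

42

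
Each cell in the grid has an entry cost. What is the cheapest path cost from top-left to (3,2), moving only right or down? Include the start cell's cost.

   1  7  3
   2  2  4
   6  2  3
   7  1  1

One optimal route is (0,0) → (1,0) → (1,1) → (2,1) → (3,1) → (3,2).
Its cost is 1 + 2 + 2 + 2 + 1 + 1 = 9.

9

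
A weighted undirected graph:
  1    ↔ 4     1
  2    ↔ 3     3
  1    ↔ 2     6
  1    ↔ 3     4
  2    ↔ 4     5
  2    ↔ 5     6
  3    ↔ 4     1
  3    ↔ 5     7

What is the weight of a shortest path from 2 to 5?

Paths from 2 to 5:
2 -> 3 -> 5: 3 + 7 = 10
2 -> 1 -> 4 -> 3 -> 5: 6 + 1 + 1 + 7 = 15
2 -> 4 -> 3 -> 5: 5 + 1 + 7 = 13
2 -> 4 -> 1 -> 3 -> 5: 5 + 1 + 4 + 7 = 17
2 -> 5: 6
2 -> 1 -> 3 -> 5: 6 + 4 + 7 = 17
Best route has total 6.

6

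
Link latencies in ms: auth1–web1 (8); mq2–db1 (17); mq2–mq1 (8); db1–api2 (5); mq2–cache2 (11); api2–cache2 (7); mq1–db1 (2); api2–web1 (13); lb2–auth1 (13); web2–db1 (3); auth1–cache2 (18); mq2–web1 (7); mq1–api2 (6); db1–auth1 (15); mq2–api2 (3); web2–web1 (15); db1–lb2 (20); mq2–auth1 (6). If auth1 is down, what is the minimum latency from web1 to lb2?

35

A few of the web1→lb2 routes:
web1 -> mq2 -> api2 -> mq1 -> db1 -> lb2: 7 + 3 + 6 + 2 + 20 = 38
web1 -> mq2 -> api2 -> db1 -> lb2: 7 + 3 + 5 + 20 = 35
web1 -> mq2 -> mq1 -> db1 -> lb2: 7 + 8 + 2 + 20 = 37
Best route has total 35 ms.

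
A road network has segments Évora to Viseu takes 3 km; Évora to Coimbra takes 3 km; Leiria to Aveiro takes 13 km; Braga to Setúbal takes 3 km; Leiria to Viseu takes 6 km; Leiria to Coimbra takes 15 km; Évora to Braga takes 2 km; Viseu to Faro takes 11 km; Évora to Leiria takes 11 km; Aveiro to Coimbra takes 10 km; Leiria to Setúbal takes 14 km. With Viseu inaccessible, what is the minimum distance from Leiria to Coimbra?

Paths from Leiria to Coimbra avoiding Viseu:
Leiria-Setúbal-Braga-Évora-Coimbra: 14 + 3 + 2 + 3 = 22
Leiria-Aveiro-Coimbra: 13 + 10 = 23
Leiria-Évora-Coimbra: 11 + 3 = 14
Leiria-Coimbra: 15
Best route has total 14 km.

14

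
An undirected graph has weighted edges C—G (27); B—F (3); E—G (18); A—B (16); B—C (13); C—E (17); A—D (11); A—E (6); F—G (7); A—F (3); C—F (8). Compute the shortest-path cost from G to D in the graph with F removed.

35

A few of the G→D routes:
G -> C -> B -> A -> D: 27 + 13 + 16 + 11 = 67
G -> E -> A -> D: 18 + 6 + 11 = 35
G -> C -> E -> A -> D: 27 + 17 + 6 + 11 = 61
Best route has total 35.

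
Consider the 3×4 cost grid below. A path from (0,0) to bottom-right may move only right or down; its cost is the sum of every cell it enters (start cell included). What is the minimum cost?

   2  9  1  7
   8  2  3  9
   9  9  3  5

23

One optimal route is (0,0) → (0,1) → (0,2) → (1,2) → (2,2) → (2,3).
Its cost is 2 + 9 + 1 + 3 + 3 + 5 = 23.
(Top row then right column would cost 33.)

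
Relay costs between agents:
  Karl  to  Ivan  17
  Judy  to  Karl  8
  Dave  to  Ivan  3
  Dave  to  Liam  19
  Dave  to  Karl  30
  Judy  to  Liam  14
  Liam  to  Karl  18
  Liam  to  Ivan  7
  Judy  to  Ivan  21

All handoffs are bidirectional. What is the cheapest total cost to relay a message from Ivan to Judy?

21

A few of the Ivan→Judy routes:
Ivan→Liam→Karl→Judy: 7 + 18 + 8 = 33
Ivan→Liam→Judy: 7 + 14 = 21
Ivan→Dave→Karl→Judy: 3 + 30 + 8 = 41
Ivan→Karl→Judy: 17 + 8 = 25
Ivan→Dave→Liam→Judy: 3 + 19 + 14 = 36
Ivan→Judy: 21
The minimum is 21.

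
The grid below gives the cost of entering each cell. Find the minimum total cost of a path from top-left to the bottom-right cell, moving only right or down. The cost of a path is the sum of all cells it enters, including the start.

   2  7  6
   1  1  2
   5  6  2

8

Path (0,0)→(1,0)→(1,1)→(1,2)→(2,2): 2 + 1 + 1 + 2 + 2 = 8.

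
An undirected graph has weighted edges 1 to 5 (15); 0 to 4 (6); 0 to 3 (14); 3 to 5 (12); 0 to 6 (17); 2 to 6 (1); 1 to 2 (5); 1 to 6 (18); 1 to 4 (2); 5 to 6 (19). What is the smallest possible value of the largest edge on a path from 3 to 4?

Checking several routes:
3 - 5 - 1 - 6 - 0 - 4: max(12, 15, 18, 17, 6) = 18
3 - 5 - 1 - 2 - 6 - 0 - 4: max(12, 15, 5, 1, 17, 6) = 17
3 - 5 - 1 - 4: max(12, 15, 2) = 15
3 - 0 - 6 - 2 - 1 - 4: max(14, 17, 1, 5, 2) = 17
3 - 0 - 4: max(14, 6) = 14
Best route has worst link 14.

14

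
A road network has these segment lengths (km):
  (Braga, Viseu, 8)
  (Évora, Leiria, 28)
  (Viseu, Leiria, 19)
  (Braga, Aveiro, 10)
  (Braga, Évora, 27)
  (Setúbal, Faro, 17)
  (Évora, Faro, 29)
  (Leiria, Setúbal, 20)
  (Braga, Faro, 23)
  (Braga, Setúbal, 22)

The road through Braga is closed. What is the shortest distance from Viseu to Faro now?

Paths from Viseu to Faro avoiding Braga:
Viseu→Leiria→Setúbal→Faro: 19 + 20 + 17 = 56
Viseu→Leiria→Évora→Faro: 19 + 28 + 29 = 76
Best route has total 56 km.

56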